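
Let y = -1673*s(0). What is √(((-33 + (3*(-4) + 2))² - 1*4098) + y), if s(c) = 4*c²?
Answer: I*√2249 ≈ 47.424*I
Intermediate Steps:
y = 0 (y = -6692*0² = -6692*0 = -1673*0 = 0)
√(((-33 + (3*(-4) + 2))² - 1*4098) + y) = √(((-33 + (3*(-4) + 2))² - 1*4098) + 0) = √(((-33 + (-12 + 2))² - 4098) + 0) = √(((-33 - 10)² - 4098) + 0) = √(((-43)² - 4098) + 0) = √((1849 - 4098) + 0) = √(-2249 + 0) = √(-2249) = I*√2249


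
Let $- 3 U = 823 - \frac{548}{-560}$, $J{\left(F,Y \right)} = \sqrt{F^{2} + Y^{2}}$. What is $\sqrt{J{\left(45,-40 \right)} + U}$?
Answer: $\frac{\sqrt{-12112485 + 220500 \sqrt{145}}}{210} \approx 14.644 i$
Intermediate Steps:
$U = - \frac{115357}{420}$ ($U = - \frac{823 - \frac{548}{-560}}{3} = - \frac{823 - 548 \left(- \frac{1}{560}\right)}{3} = - \frac{823 - - \frac{137}{140}}{3} = - \frac{823 + \frac{137}{140}}{3} = \left(- \frac{1}{3}\right) \frac{115357}{140} = - \frac{115357}{420} \approx -274.66$)
$\sqrt{J{\left(45,-40 \right)} + U} = \sqrt{\sqrt{45^{2} + \left(-40\right)^{2}} - \frac{115357}{420}} = \sqrt{\sqrt{2025 + 1600} - \frac{115357}{420}} = \sqrt{\sqrt{3625} - \frac{115357}{420}} = \sqrt{5 \sqrt{145} - \frac{115357}{420}} = \sqrt{- \frac{115357}{420} + 5 \sqrt{145}}$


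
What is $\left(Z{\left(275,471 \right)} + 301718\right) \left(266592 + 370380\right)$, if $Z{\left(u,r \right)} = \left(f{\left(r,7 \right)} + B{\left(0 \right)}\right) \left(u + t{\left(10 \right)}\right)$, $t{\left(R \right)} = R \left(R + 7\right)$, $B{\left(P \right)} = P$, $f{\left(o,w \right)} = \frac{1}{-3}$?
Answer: $192091433716$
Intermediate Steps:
$f{\left(o,w \right)} = - \frac{1}{3}$
$t{\left(R \right)} = R \left(7 + R\right)$
$Z{\left(u,r \right)} = - \frac{170}{3} - \frac{u}{3}$ ($Z{\left(u,r \right)} = \left(- \frac{1}{3} + 0\right) \left(u + 10 \left(7 + 10\right)\right) = - \frac{u + 10 \cdot 17}{3} = - \frac{u + 170}{3} = - \frac{170 + u}{3} = - \frac{170}{3} - \frac{u}{3}$)
$\left(Z{\left(275,471 \right)} + 301718\right) \left(266592 + 370380\right) = \left(\left(- \frac{170}{3} - \frac{275}{3}\right) + 301718\right) \left(266592 + 370380\right) = \left(\left(- \frac{170}{3} - \frac{275}{3}\right) + 301718\right) 636972 = \left(- \frac{445}{3} + 301718\right) 636972 = \frac{904709}{3} \cdot 636972 = 192091433716$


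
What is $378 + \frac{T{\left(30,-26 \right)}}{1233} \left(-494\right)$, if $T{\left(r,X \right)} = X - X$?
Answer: $378$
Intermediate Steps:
$T{\left(r,X \right)} = 0$
$378 + \frac{T{\left(30,-26 \right)}}{1233} \left(-494\right) = 378 + \frac{0}{1233} \left(-494\right) = 378 + 0 \cdot \frac{1}{1233} \left(-494\right) = 378 + 0 \left(-494\right) = 378 + 0 = 378$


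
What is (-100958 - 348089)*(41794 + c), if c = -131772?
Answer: 40404350966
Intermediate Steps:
(-100958 - 348089)*(41794 + c) = (-100958 - 348089)*(41794 - 131772) = -449047*(-89978) = 40404350966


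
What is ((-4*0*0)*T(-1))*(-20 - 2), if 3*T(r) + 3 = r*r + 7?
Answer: 0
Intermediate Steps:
T(r) = 4/3 + r**2/3 (T(r) = -1 + (r*r + 7)/3 = -1 + (r**2 + 7)/3 = -1 + (7 + r**2)/3 = -1 + (7/3 + r**2/3) = 4/3 + r**2/3)
((-4*0*0)*T(-1))*(-20 - 2) = ((-4*0*0)*(4/3 + (1/3)*(-1)**2))*(-20 - 2) = ((0*0)*(4/3 + (1/3)*1))*(-22) = (0*(4/3 + 1/3))*(-22) = (0*(5/3))*(-22) = 0*(-22) = 0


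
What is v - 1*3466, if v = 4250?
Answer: 784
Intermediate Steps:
v - 1*3466 = 4250 - 1*3466 = 4250 - 3466 = 784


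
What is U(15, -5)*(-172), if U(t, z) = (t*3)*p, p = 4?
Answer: -30960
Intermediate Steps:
U(t, z) = 12*t (U(t, z) = (t*3)*4 = (3*t)*4 = 12*t)
U(15, -5)*(-172) = (12*15)*(-172) = 180*(-172) = -30960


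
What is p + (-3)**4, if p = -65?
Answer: 16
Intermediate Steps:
p + (-3)**4 = -65 + (-3)**4 = -65 + 81 = 16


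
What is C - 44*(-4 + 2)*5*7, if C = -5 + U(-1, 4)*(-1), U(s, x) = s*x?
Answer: 3079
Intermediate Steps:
C = -1 (C = -5 - 1*4*(-1) = -5 - 4*(-1) = -5 + 4 = -1)
C - 44*(-4 + 2)*5*7 = -1 - 44*(-4 + 2)*5*7 = -1 - 44*(-2*5)*7 = -1 - (-440)*7 = -1 - 44*(-70) = -1 + 3080 = 3079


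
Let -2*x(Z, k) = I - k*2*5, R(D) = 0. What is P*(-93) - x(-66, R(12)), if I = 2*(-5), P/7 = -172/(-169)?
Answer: -112817/169 ≈ -667.56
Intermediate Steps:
P = 1204/169 (P = 7*(-172/(-169)) = 7*(-172*(-1/169)) = 7*(172/169) = 1204/169 ≈ 7.1243)
I = -10
x(Z, k) = 5 + 5*k (x(Z, k) = -(-10 - k*2*5)/2 = -(-10 - 2*k*5)/2 = -(-10 - 10*k)/2 = 5 + 5*k)
P*(-93) - x(-66, R(12)) = (1204/169)*(-93) - (5 + 5*0) = -111972/169 - (5 + 0) = -111972/169 - 1*5 = -111972/169 - 5 = -112817/169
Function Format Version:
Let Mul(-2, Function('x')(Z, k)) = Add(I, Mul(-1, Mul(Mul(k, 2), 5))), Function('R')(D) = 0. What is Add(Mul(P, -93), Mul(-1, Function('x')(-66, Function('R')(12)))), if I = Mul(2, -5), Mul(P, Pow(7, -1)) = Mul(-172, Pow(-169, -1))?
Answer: Rational(-112817, 169) ≈ -667.56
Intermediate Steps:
P = Rational(1204, 169) (P = Mul(7, Mul(-172, Pow(-169, -1))) = Mul(7, Mul(-172, Rational(-1, 169))) = Mul(7, Rational(172, 169)) = Rational(1204, 169) ≈ 7.1243)
I = -10
Function('x')(Z, k) = Add(5, Mul(5, k)) (Function('x')(Z, k) = Mul(Rational(-1, 2), Add(-10, Mul(-1, Mul(Mul(k, 2), 5)))) = Mul(Rational(-1, 2), Add(-10, Mul(-1, Mul(Mul(2, k), 5)))) = Mul(Rational(-1, 2), Add(-10, Mul(-1, Mul(10, k)))) = Mul(Rational(-1, 2), Add(-10, Mul(-10, k))) = Add(5, Mul(5, k)))
Add(Mul(P, -93), Mul(-1, Function('x')(-66, Function('R')(12)))) = Add(Mul(Rational(1204, 169), -93), Mul(-1, Add(5, Mul(5, 0)))) = Add(Rational(-111972, 169), Mul(-1, Add(5, 0))) = Add(Rational(-111972, 169), Mul(-1, 5)) = Add(Rational(-111972, 169), -5) = Rational(-112817, 169)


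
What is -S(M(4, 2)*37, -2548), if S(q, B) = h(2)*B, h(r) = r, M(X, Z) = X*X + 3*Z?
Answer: 5096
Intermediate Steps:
M(X, Z) = X**2 + 3*Z
S(q, B) = 2*B
-S(M(4, 2)*37, -2548) = -2*(-2548) = -1*(-5096) = 5096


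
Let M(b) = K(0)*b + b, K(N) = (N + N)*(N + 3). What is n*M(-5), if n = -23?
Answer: 115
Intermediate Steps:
K(N) = 2*N*(3 + N) (K(N) = (2*N)*(3 + N) = 2*N*(3 + N))
M(b) = b (M(b) = (2*0*(3 + 0))*b + b = (2*0*3)*b + b = 0*b + b = 0 + b = b)
n*M(-5) = -23*(-5) = 115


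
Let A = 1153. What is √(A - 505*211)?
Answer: I*√105402 ≈ 324.66*I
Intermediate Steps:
√(A - 505*211) = √(1153 - 505*211) = √(1153 - 106555) = √(-105402) = I*√105402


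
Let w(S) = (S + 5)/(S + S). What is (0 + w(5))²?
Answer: 1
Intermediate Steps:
w(S) = (5 + S)/(2*S) (w(S) = (5 + S)/((2*S)) = (5 + S)*(1/(2*S)) = (5 + S)/(2*S))
(0 + w(5))² = (0 + (½)*(5 + 5)/5)² = (0 + (½)*(⅕)*10)² = (0 + 1)² = 1² = 1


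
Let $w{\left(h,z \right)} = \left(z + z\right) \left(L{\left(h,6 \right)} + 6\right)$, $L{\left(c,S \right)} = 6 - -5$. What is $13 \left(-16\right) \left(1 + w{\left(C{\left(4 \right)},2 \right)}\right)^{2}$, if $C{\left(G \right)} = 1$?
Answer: $-990288$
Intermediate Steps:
$L{\left(c,S \right)} = 11$ ($L{\left(c,S \right)} = 6 + 5 = 11$)
$w{\left(h,z \right)} = 34 z$ ($w{\left(h,z \right)} = \left(z + z\right) \left(11 + 6\right) = 2 z 17 = 34 z$)
$13 \left(-16\right) \left(1 + w{\left(C{\left(4 \right)},2 \right)}\right)^{2} = 13 \left(-16\right) \left(1 + 34 \cdot 2\right)^{2} = - 208 \left(1 + 68\right)^{2} = - 208 \cdot 69^{2} = \left(-208\right) 4761 = -990288$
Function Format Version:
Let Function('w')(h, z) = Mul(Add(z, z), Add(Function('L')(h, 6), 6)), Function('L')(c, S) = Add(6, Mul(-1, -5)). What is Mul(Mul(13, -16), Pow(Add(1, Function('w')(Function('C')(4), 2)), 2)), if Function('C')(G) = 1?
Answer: -990288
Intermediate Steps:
Function('L')(c, S) = 11 (Function('L')(c, S) = Add(6, 5) = 11)
Function('w')(h, z) = Mul(34, z) (Function('w')(h, z) = Mul(Add(z, z), Add(11, 6)) = Mul(Mul(2, z), 17) = Mul(34, z))
Mul(Mul(13, -16), Pow(Add(1, Function('w')(Function('C')(4), 2)), 2)) = Mul(Mul(13, -16), Pow(Add(1, Mul(34, 2)), 2)) = Mul(-208, Pow(Add(1, 68), 2)) = Mul(-208, Pow(69, 2)) = Mul(-208, 4761) = -990288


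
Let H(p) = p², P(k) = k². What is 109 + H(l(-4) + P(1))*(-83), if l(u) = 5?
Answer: -2879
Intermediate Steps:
109 + H(l(-4) + P(1))*(-83) = 109 + (5 + 1²)²*(-83) = 109 + (5 + 1)²*(-83) = 109 + 6²*(-83) = 109 + 36*(-83) = 109 - 2988 = -2879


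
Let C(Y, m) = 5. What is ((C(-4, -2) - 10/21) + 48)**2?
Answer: 1216609/441 ≈ 2758.8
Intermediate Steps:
((C(-4, -2) - 10/21) + 48)**2 = ((5 - 10/21) + 48)**2 = (95/21 + 48)**2 = (1103/21)**2 = 1216609/441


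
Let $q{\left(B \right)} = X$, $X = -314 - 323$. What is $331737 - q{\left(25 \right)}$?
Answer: $332374$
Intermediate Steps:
$X = -637$
$q{\left(B \right)} = -637$
$331737 - q{\left(25 \right)} = 331737 - -637 = 331737 + 637 = 332374$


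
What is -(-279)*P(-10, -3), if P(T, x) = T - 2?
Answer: -3348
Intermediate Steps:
P(T, x) = -2 + T
-(-279)*P(-10, -3) = -(-279)*(-2 - 10) = -(-279)*(-12) = -1*3348 = -3348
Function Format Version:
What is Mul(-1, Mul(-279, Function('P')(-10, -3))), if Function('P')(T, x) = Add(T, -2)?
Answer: -3348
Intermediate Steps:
Function('P')(T, x) = Add(-2, T)
Mul(-1, Mul(-279, Function('P')(-10, -3))) = Mul(-1, Mul(-279, Add(-2, -10))) = Mul(-1, Mul(-279, -12)) = Mul(-1, 3348) = -3348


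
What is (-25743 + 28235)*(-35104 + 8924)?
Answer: -65240560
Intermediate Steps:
(-25743 + 28235)*(-35104 + 8924) = 2492*(-26180) = -65240560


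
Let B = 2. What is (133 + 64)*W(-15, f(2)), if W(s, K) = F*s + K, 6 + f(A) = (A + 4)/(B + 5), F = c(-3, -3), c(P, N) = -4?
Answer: 75648/7 ≈ 10807.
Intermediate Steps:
F = -4
f(A) = -38/7 + A/7 (f(A) = -6 + (A + 4)/(2 + 5) = -6 + (4 + A)/7 = -6 + (4 + A)*(⅐) = -6 + (4/7 + A/7) = -38/7 + A/7)
W(s, K) = K - 4*s (W(s, K) = -4*s + K = K - 4*s)
(133 + 64)*W(-15, f(2)) = (133 + 64)*((-38/7 + (⅐)*2) - 4*(-15)) = 197*((-38/7 + 2/7) + 60) = 197*(-36/7 + 60) = 197*(384/7) = 75648/7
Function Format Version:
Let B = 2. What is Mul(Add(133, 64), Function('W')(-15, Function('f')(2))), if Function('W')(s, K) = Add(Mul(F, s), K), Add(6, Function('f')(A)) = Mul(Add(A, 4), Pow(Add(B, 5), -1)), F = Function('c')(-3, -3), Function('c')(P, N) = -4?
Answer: Rational(75648, 7) ≈ 10807.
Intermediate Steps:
F = -4
Function('f')(A) = Add(Rational(-38, 7), Mul(Rational(1, 7), A)) (Function('f')(A) = Add(-6, Mul(Add(A, 4), Pow(Add(2, 5), -1))) = Add(-6, Mul(Add(4, A), Pow(7, -1))) = Add(-6, Mul(Add(4, A), Rational(1, 7))) = Add(-6, Add(Rational(4, 7), Mul(Rational(1, 7), A))) = Add(Rational(-38, 7), Mul(Rational(1, 7), A)))
Function('W')(s, K) = Add(K, Mul(-4, s)) (Function('W')(s, K) = Add(Mul(-4, s), K) = Add(K, Mul(-4, s)))
Mul(Add(133, 64), Function('W')(-15, Function('f')(2))) = Mul(Add(133, 64), Add(Add(Rational(-38, 7), Mul(Rational(1, 7), 2)), Mul(-4, -15))) = Mul(197, Add(Add(Rational(-38, 7), Rational(2, 7)), 60)) = Mul(197, Add(Rational(-36, 7), 60)) = Mul(197, Rational(384, 7)) = Rational(75648, 7)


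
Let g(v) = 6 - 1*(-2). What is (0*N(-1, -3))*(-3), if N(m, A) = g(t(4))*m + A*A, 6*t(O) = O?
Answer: 0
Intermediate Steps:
t(O) = O/6
g(v) = 8 (g(v) = 6 + 2 = 8)
N(m, A) = A² + 8*m (N(m, A) = 8*m + A*A = 8*m + A² = A² + 8*m)
(0*N(-1, -3))*(-3) = (0*((-3)² + 8*(-1)))*(-3) = (0*(9 - 8))*(-3) = (0*1)*(-3) = 0*(-3) = 0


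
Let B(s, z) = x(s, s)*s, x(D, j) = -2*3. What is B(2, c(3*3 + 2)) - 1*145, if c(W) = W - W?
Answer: -157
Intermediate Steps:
c(W) = 0
x(D, j) = -6
B(s, z) = -6*s
B(2, c(3*3 + 2)) - 1*145 = -6*2 - 1*145 = -12 - 145 = -157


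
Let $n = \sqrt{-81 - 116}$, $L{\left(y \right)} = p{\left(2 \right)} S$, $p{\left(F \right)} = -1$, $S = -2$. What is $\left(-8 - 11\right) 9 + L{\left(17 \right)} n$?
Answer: $-171 + 2 i \sqrt{197} \approx -171.0 + 28.071 i$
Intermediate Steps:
$L{\left(y \right)} = 2$ ($L{\left(y \right)} = \left(-1\right) \left(-2\right) = 2$)
$n = i \sqrt{197}$ ($n = \sqrt{-197} = i \sqrt{197} \approx 14.036 i$)
$\left(-8 - 11\right) 9 + L{\left(17 \right)} n = \left(-8 - 11\right) 9 + 2 i \sqrt{197} = \left(-19\right) 9 + 2 i \sqrt{197} = -171 + 2 i \sqrt{197}$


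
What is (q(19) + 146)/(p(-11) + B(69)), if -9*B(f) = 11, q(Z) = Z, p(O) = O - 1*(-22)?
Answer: 135/8 ≈ 16.875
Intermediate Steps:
p(O) = 22 + O (p(O) = O + 22 = 22 + O)
B(f) = -11/9 (B(f) = -⅑*11 = -11/9)
(q(19) + 146)/(p(-11) + B(69)) = (19 + 146)/((22 - 11) - 11/9) = 165/(11 - 11/9) = 165/(88/9) = 165*(9/88) = 135/8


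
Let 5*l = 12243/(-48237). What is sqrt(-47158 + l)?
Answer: I*sqrt(6220393296305)/11485 ≈ 217.16*I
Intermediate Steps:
l = -583/11485 (l = (12243/(-48237))/5 = (12243*(-1/48237))/5 = (1/5)*(-583/2297) = -583/11485 ≈ -0.050762)
sqrt(-47158 + l) = sqrt(-47158 - 583/11485) = sqrt(-541610213/11485) = I*sqrt(6220393296305)/11485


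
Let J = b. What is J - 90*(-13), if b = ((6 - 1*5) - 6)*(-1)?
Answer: 1175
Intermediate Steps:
b = 5 (b = ((6 - 5) - 6)*(-1) = (1 - 6)*(-1) = -5*(-1) = 5)
J = 5
J - 90*(-13) = 5 - 90*(-13) = 5 + 1170 = 1175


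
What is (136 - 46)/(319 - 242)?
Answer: 90/77 ≈ 1.1688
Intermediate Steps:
(136 - 46)/(319 - 242) = 90/77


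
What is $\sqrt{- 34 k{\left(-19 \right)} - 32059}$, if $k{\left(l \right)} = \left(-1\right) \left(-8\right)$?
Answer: $i \sqrt{32331} \approx 179.81 i$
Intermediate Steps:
$k{\left(l \right)} = 8$
$\sqrt{- 34 k{\left(-19 \right)} - 32059} = \sqrt{\left(-34\right) 8 - 32059} = \sqrt{-272 - 32059} = \sqrt{-32331} = i \sqrt{32331}$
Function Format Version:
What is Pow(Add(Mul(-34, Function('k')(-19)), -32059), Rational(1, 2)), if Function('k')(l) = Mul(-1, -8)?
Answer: Mul(I, Pow(32331, Rational(1, 2))) ≈ Mul(179.81, I)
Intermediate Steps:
Function('k')(l) = 8
Pow(Add(Mul(-34, Function('k')(-19)), -32059), Rational(1, 2)) = Pow(Add(Mul(-34, 8), -32059), Rational(1, 2)) = Pow(Add(-272, -32059), Rational(1, 2)) = Pow(-32331, Rational(1, 2)) = Mul(I, Pow(32331, Rational(1, 2)))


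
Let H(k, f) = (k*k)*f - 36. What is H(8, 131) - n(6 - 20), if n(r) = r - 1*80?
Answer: 8442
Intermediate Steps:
H(k, f) = -36 + f*k**2 (H(k, f) = k**2*f - 36 = f*k**2 - 36 = -36 + f*k**2)
n(r) = -80 + r (n(r) = r - 80 = -80 + r)
H(8, 131) - n(6 - 20) = (-36 + 131*8**2) - (-80 + (6 - 20)) = (-36 + 131*64) - (-80 - 14) = (-36 + 8384) - 1*(-94) = 8348 + 94 = 8442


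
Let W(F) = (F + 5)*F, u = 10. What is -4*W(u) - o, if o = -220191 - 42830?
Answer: 262421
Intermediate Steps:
W(F) = F*(5 + F) (W(F) = (5 + F)*F = F*(5 + F))
o = -263021
-4*W(u) - o = -40*(5 + 10) - 1*(-263021) = -40*15 + 263021 = -4*150 + 263021 = -600 + 263021 = 262421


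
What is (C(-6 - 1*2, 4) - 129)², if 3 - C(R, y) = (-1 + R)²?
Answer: 42849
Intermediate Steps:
C(R, y) = 3 - (-1 + R)²
(C(-6 - 1*2, 4) - 129)² = ((3 - (-1 + (-6 - 1*2))²) - 129)² = ((3 - (-1 + (-6 - 2))²) - 129)² = ((3 - (-1 - 8)²) - 129)² = ((3 - 1*(-9)²) - 129)² = ((3 - 1*81) - 129)² = ((3 - 81) - 129)² = (-78 - 129)² = (-207)² = 42849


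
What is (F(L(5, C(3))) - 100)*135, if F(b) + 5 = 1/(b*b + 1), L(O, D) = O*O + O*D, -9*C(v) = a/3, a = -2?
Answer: -6661499535/469954 ≈ -14175.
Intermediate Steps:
C(v) = 2/27 (C(v) = -(-2)/(9*3) = -⅑*(-⅔) = 2/27)
L(O, D) = O² + D*O
F(b) = -5 + 1/(1 + b²) (F(b) = -5 + 1/(b*b + 1) = -5 + 1/(b² + 1) = -5 + 1/(1 + b²))
(F(L(5, C(3))) - 100)*135 = ((-4 - 5*25*(2/27 + 5)²)/(1 + (5*(2/27 + 5))²) - 100)*135 = ((-4 - 5*(5*(137/27))²)/(1 + (5*(137/27))²) - 100)*135 = ((-4 - 5*(685/27)²)/(1 + (685/27)²) - 100)*135 = ((-4 - 5*469225/729)/(1 + 469225/729) - 100)*135 = ((-4 - 2346125/729)/(469954/729) - 100)*135 = ((729/469954)*(-2349041/729) - 100)*135 = (-2349041/469954 - 100)*135 = -49344441/469954*135 = -6661499535/469954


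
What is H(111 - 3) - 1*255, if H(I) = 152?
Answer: -103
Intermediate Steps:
H(111 - 3) - 1*255 = 152 - 1*255 = 152 - 255 = -103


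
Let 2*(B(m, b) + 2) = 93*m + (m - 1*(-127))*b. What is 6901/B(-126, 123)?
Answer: -13802/11599 ≈ -1.1899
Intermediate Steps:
B(m, b) = -2 + 93*m/2 + b*(127 + m)/2 (B(m, b) = -2 + (93*m + (m - 1*(-127))*b)/2 = -2 + (93*m + (m + 127)*b)/2 = -2 + (93*m + (127 + m)*b)/2 = -2 + (93*m + b*(127 + m))/2 = -2 + (93*m/2 + b*(127 + m)/2) = -2 + 93*m/2 + b*(127 + m)/2)
6901/B(-126, 123) = 6901/(-2 + (93/2)*(-126) + (127/2)*123 + (½)*123*(-126)) = 6901/(-2 - 5859 + 15621/2 - 7749) = 6901/(-11599/2) = 6901*(-2/11599) = -13802/11599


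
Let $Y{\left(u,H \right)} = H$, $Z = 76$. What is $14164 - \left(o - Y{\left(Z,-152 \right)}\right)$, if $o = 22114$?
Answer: $-8102$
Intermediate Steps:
$14164 - \left(o - Y{\left(Z,-152 \right)}\right) = 14164 - \left(22114 - -152\right) = 14164 - \left(22114 + 152\right) = 14164 - 22266 = -8102$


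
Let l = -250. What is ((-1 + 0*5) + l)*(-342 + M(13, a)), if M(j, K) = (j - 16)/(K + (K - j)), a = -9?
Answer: 2660349/31 ≈ 85818.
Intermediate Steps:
M(j, K) = (-16 + j)/(-j + 2*K)
((-1 + 0*5) + l)*(-342 + M(13, a)) = ((-1 + 0*5) - 250)*(-342 + (-16 + 13)/(-1*13 + 2*(-9))) = ((-1 + 0) - 250)*(-342 - 3/(-13 - 18)) = (-1 - 250)*(-342 - 3/(-31)) = -251*(-342 - 1/31*(-3)) = -251*(-342 + 3/31) = -251*(-10599/31) = 2660349/31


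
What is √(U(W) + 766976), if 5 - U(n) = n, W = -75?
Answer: 4*√47941 ≈ 875.82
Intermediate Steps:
U(n) = 5 - n
√(U(W) + 766976) = √((5 - 1*(-75)) + 766976) = √((5 + 75) + 766976) = √(80 + 766976) = √767056 = 4*√47941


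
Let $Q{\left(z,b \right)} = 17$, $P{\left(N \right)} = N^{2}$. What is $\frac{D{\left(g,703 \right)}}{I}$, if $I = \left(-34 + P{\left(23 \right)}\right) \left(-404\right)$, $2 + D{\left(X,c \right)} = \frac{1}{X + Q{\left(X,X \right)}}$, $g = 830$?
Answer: $\frac{1693}{169383060} \approx 9.9951 \cdot 10^{-6}$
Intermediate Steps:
$D{\left(X,c \right)} = -2 + \frac{1}{17 + X}$ ($D{\left(X,c \right)} = -2 + \frac{1}{X + 17} = -2 + \frac{1}{17 + X}$)
$I = -199980$ ($I = \left(-34 + 23^{2}\right) \left(-404\right) = \left(-34 + 529\right) \left(-404\right) = 495 \left(-404\right) = -199980$)
$\frac{D{\left(g,703 \right)}}{I} = \frac{\frac{1}{17 + 830} \left(-33 - 1660\right)}{-199980} = \frac{-33 - 1660}{847} \left(- \frac{1}{199980}\right) = \frac{1}{847} \left(-1693\right) \left(- \frac{1}{199980}\right) = \left(- \frac{1693}{847}\right) \left(- \frac{1}{199980}\right) = \frac{1693}{169383060}$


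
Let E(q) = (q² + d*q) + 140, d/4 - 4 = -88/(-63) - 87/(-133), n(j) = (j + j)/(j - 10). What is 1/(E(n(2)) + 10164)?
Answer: 4788/49278805 ≈ 9.7161e-5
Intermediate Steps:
n(j) = 2*j/(-10 + j) (n(j) = (2*j)/(-10 + j) = 2*j/(-10 + j))
d = 28972/1197 (d = 16 + 4*(-88/(-63) - 87/(-133)) = 16 + 4*(-88*(-1/63) - 87*(-1/133)) = 16 + 4*(88/63 + 87/133) = 16 + 4*(2455/1197) = 16 + 9820/1197 = 28972/1197 ≈ 24.204)
E(q) = 140 + q² + 28972*q/1197 (E(q) = (q² + 28972*q/1197) + 140 = 140 + q² + 28972*q/1197)
1/(E(n(2)) + 10164) = 1/((140 + (2*2/(-10 + 2))² + 28972*(2*2/(-10 + 2))/1197) + 10164) = 1/((140 + (2*2/(-8))² + 28972*(2*2/(-8))/1197) + 10164) = 1/((140 + (2*2*(-⅛))² + 28972*(2*2*(-⅛))/1197) + 10164) = 1/((140 + (-½)² + (28972/1197)*(-½)) + 10164) = 1/((140 + ¼ - 14486/1197) + 10164) = 1/(613573/4788 + 10164) = 1/(49278805/4788) = 4788/49278805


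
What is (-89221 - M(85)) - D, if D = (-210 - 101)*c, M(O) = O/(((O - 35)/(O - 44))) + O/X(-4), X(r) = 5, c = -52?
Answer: -1054797/10 ≈ -1.0548e+5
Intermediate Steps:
M(O) = O/5 + O*(-44 + O)/(-35 + O) (M(O) = O/(((O - 35)/(O - 44))) + O/5 = O/(((-35 + O)/(-44 + O))) + O*(1/5) = O/(((-35 + O)/(-44 + O))) + O/5 = O*((-44 + O)/(-35 + O)) + O/5 = O*(-44 + O)/(-35 + O) + O/5 = O/5 + O*(-44 + O)/(-35 + O))
D = 16172 (D = (-210 - 101)*(-52) = -311*(-52) = 16172)
(-89221 - M(85)) - D = (-89221 - 3*85*(-85 + 2*85)/(5*(-35 + 85))) - 1*16172 = (-89221 - 3*85*(-85 + 170)/(5*50)) - 16172 = (-89221 - 3*85*85/(5*50)) - 16172 = (-89221 - 1*867/10) - 16172 = (-89221 - 867/10) - 16172 = -893077/10 - 16172 = -1054797/10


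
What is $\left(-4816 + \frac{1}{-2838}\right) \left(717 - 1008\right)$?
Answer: $\frac{1325777473}{946} \approx 1.4015 \cdot 10^{6}$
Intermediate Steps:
$\left(-4816 + \frac{1}{-2838}\right) \left(717 - 1008\right) = \left(-4816 - \frac{1}{2838}\right) \left(-291\right) = \left(- \frac{13667809}{2838}\right) \left(-291\right) = \frac{1325777473}{946}$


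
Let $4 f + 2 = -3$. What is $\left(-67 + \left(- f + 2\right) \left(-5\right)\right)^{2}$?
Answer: $\frac{110889}{16} \approx 6930.6$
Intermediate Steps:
$f = - \frac{5}{4}$ ($f = - \frac{1}{2} + \frac{1}{4} \left(-3\right) = - \frac{1}{2} - \frac{3}{4} = - \frac{5}{4} \approx -1.25$)
$\left(-67 + \left(- f + 2\right) \left(-5\right)\right)^{2} = \left(-67 + \left(\left(-1\right) \left(- \frac{5}{4}\right) + 2\right) \left(-5\right)\right)^{2} = \left(-67 + \left(\frac{5}{4} + 2\right) \left(-5\right)\right)^{2} = \left(-67 + \frac{13}{4} \left(-5\right)\right)^{2} = \left(-67 - \frac{65}{4}\right)^{2} = \left(- \frac{333}{4}\right)^{2} = \frac{110889}{16}$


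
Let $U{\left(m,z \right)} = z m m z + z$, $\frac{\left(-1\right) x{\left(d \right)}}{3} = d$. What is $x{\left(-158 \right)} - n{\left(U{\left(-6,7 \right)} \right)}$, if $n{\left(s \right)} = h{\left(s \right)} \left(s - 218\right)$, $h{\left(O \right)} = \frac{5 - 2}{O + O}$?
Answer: $\frac{1674249}{3542} \approx 472.68$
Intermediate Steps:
$x{\left(d \right)} = - 3 d$
$h{\left(O \right)} = \frac{3}{2 O}$
$U{\left(m,z \right)} = z + m^{2} z^{2}$ ($U{\left(m,z \right)} = m z m z + z = z m^{2} z + z = m^{2} z^{2} + z = z + m^{2} z^{2}$)
$n{\left(s \right)} = \frac{3 \left(-218 + s\right)}{2 s}$ ($n{\left(s \right)} = \frac{3}{2 s} \left(s - 218\right) = \frac{3}{2 s} \left(-218 + s\right) = \frac{3 \left(-218 + s\right)}{2 s}$)
$x{\left(-158 \right)} - n{\left(U{\left(-6,7 \right)} \right)} = \left(-3\right) \left(-158\right) - \left(\frac{3}{2} - \frac{327}{7 \left(1 + 7 \left(-6\right)^{2}\right)}\right) = 474 - \left(\frac{3}{2} - \frac{327}{7 \left(1 + 7 \cdot 36\right)}\right) = 474 - \left(\frac{3}{2} - \frac{327}{7 \left(1 + 252\right)}\right) = 474 - \left(\frac{3}{2} - \frac{327}{7 \cdot 253}\right) = 474 - \left(\frac{3}{2} - \frac{327}{1771}\right) = 474 - \frac{4659}{3542} = \frac{1674249}{3542}$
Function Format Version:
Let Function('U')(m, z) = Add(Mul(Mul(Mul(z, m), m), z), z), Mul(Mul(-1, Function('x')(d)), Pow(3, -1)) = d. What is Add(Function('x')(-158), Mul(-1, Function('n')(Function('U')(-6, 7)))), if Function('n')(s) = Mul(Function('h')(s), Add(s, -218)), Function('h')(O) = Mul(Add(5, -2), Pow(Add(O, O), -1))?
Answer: Rational(1674249, 3542) ≈ 472.68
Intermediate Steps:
Function('x')(d) = Mul(-3, d)
Function('h')(O) = Mul(Rational(3, 2), Pow(O, -1)) (Function('h')(O) = Mul(3, Pow(Mul(2, O), -1)) = Mul(3, Mul(Rational(1, 2), Pow(O, -1))) = Mul(Rational(3, 2), Pow(O, -1)))
Function('U')(m, z) = Add(z, Mul(Pow(m, 2), Pow(z, 2))) (Function('U')(m, z) = Add(Mul(Mul(Mul(m, z), m), z), z) = Add(Mul(Mul(z, Pow(m, 2)), z), z) = Add(Mul(Pow(m, 2), Pow(z, 2)), z) = Add(z, Mul(Pow(m, 2), Pow(z, 2))))
Function('n')(s) = Mul(Rational(3, 2), Pow(s, -1), Add(-218, s)) (Function('n')(s) = Mul(Mul(Rational(3, 2), Pow(s, -1)), Add(s, -218)) = Mul(Mul(Rational(3, 2), Pow(s, -1)), Add(-218, s)) = Mul(Rational(3, 2), Pow(s, -1), Add(-218, s)))
Add(Function('x')(-158), Mul(-1, Function('n')(Function('U')(-6, 7)))) = Add(Mul(-3, -158), Mul(-1, Add(Rational(3, 2), Mul(-327, Pow(Mul(7, Add(1, Mul(7, Pow(-6, 2)))), -1))))) = Add(474, Mul(-1, Add(Rational(3, 2), Mul(-327, Pow(Mul(7, Add(1, Mul(7, 36))), -1))))) = Add(474, Mul(-1, Add(Rational(3, 2), Mul(-327, Pow(Mul(7, Add(1, 252)), -1))))) = Add(474, Mul(-1, Add(Rational(3, 2), Mul(-327, Pow(Mul(7, 253), -1))))) = Add(474, Mul(-1, Add(Rational(3, 2), Mul(-327, Pow(1771, -1))))) = Add(474, Mul(-1, Add(Rational(3, 2), Mul(-327, Rational(1, 1771))))) = Add(474, Mul(-1, Add(Rational(3, 2), Rational(-327, 1771)))) = Add(474, Mul(-1, Rational(4659, 3542))) = Add(474, Rational(-4659, 3542)) = Rational(1674249, 3542)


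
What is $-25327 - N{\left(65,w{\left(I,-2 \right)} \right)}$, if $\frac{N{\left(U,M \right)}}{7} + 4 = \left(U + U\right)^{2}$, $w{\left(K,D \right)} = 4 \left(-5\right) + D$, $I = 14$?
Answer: $-143599$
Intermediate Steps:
$w{\left(K,D \right)} = -20 + D$
$N{\left(U,M \right)} = -28 + 28 U^{2}$ ($N{\left(U,M \right)} = -28 + 7 \left(U + U\right)^{2} = -28 + 7 \left(2 U\right)^{2} = -28 + 7 \cdot 4 U^{2} = -28 + 28 U^{2}$)
$-25327 - N{\left(65,w{\left(I,-2 \right)} \right)} = -25327 - \left(-28 + 28 \cdot 65^{2}\right) = -25327 - \left(-28 + 28 \cdot 4225\right) = -25327 - \left(-28 + 118300\right) = -25327 - 118272 = -143599$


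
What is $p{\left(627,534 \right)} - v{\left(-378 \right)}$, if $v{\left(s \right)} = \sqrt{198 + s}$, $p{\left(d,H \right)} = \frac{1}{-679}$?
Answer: $- \frac{1}{679} - 6 i \sqrt{5} \approx -0.0014728 - 13.416 i$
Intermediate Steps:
$p{\left(d,H \right)} = - \frac{1}{679}$
$p{\left(627,534 \right)} - v{\left(-378 \right)} = - \frac{1}{679} - \sqrt{198 - 378} = - \frac{1}{679} - \sqrt{-180} = - \frac{1}{679} - 6 i \sqrt{5}$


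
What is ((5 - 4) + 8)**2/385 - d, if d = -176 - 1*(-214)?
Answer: -14549/385 ≈ -37.790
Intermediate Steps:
d = 38 (d = -176 + 214 = 38)
((5 - 4) + 8)**2/385 - d = ((5 - 4) + 8)**2/385 - 1*38 = (1 + 8)**2*(1/385) - 38 = 9**2*(1/385) - 38 = 81*(1/385) - 38 = 81/385 - 38 = -14549/385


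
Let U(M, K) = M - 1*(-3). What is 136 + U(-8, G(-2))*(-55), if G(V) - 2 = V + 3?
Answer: 411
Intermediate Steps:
G(V) = 5 + V (G(V) = 2 + (V + 3) = 2 + (3 + V) = 5 + V)
U(M, K) = 3 + M (U(M, K) = M + 3 = 3 + M)
136 + U(-8, G(-2))*(-55) = 136 + (3 - 8)*(-55) = 136 - 5*(-55) = 136 + 275 = 411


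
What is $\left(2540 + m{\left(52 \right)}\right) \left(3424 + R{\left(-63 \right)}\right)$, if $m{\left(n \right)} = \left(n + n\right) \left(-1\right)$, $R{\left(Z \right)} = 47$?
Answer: $8455356$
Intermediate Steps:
$m{\left(n \right)} = - 2 n$ ($m{\left(n \right)} = 2 n \left(-1\right) = - 2 n$)
$\left(2540 + m{\left(52 \right)}\right) \left(3424 + R{\left(-63 \right)}\right) = \left(2540 - 104\right) \left(3424 + 47\right) = \left(2540 - 104\right) 3471 = 2436 \cdot 3471 = 8455356$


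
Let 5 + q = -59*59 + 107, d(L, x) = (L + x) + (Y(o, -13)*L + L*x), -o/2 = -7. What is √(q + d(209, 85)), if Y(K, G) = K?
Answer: √17606 ≈ 132.69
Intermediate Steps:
o = 14 (o = -2*(-7) = 14)
d(L, x) = x + 15*L + L*x (d(L, x) = (L + x) + (14*L + L*x) = x + 15*L + L*x)
q = -3379 (q = -5 + (-59*59 + 107) = -5 + (-3481 + 107) = -5 - 3374 = -3379)
√(q + d(209, 85)) = √(-3379 + (85 + 15*209 + 209*85)) = √(-3379 + (85 + 3135 + 17765)) = √(-3379 + 20985) = √17606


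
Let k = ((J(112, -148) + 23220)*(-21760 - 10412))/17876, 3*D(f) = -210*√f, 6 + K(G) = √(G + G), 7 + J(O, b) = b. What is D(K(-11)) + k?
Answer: -185511795/4469 - 70*√(-6 + I*√22) ≈ -41574.0 - 182.64*I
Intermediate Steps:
J(O, b) = -7 + b
K(G) = -6 + √2*√G (K(G) = -6 + √(G + G) = -6 + √(2*G) = -6 + √2*√G)
D(f) = -70*√f (D(f) = (-210*√f)/3 = -70*√f)
k = -185511795/4469 (k = (((-7 - 148) + 23220)*(-21760 - 10412))/17876 = ((-155 + 23220)*(-32172))*(1/17876) = (23065*(-32172))*(1/17876) = -742047180*1/17876 = -185511795/4469 ≈ -41511.)
D(K(-11)) + k = -70*√(-6 + √2*√(-11)) - 185511795/4469 = -70*√(-6 + √2*(I*√11)) - 185511795/4469 = -70*√(-6 + I*√22) - 185511795/4469 = -185511795/4469 - 70*√(-6 + I*√22)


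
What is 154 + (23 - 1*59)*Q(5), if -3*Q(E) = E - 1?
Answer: 202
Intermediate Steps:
Q(E) = 1/3 - E/3 (Q(E) = -(E - 1)/3 = -(-1 + E)/3 = 1/3 - E/3)
154 + (23 - 1*59)*Q(5) = 154 + (23 - 1*59)*(1/3 - 1/3*5) = 154 + (23 - 59)*(1/3 - 5/3) = 154 - 36*(-4/3) = 154 + 48 = 202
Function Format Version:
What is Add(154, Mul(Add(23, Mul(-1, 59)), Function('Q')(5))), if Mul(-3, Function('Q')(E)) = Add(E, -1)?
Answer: 202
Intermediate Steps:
Function('Q')(E) = Add(Rational(1, 3), Mul(Rational(-1, 3), E)) (Function('Q')(E) = Mul(Rational(-1, 3), Add(E, -1)) = Mul(Rational(-1, 3), Add(-1, E)) = Add(Rational(1, 3), Mul(Rational(-1, 3), E)))
Add(154, Mul(Add(23, Mul(-1, 59)), Function('Q')(5))) = Add(154, Mul(Add(23, Mul(-1, 59)), Add(Rational(1, 3), Mul(Rational(-1, 3), 5)))) = Add(154, Mul(Add(23, -59), Add(Rational(1, 3), Rational(-5, 3)))) = Add(154, Mul(-36, Rational(-4, 3))) = Add(154, 48) = 202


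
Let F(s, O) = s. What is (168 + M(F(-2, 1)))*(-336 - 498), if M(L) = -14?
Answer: -128436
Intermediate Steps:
(168 + M(F(-2, 1)))*(-336 - 498) = (168 - 14)*(-336 - 498) = 154*(-834) = -128436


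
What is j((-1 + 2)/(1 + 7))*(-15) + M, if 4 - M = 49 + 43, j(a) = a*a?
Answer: -5647/64 ≈ -88.234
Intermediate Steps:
j(a) = a**2
M = -88 (M = 4 - (49 + 43) = 4 - 1*92 = 4 - 92 = -88)
j((-1 + 2)/(1 + 7))*(-15) + M = ((-1 + 2)/(1 + 7))**2*(-15) - 88 = (1/8)**2*(-15) - 88 = (1/64)*(-15) - 88 = -15/64 - 88 = -5647/64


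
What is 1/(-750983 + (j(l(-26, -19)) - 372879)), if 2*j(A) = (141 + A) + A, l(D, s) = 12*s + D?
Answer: -2/2248091 ≈ -8.8964e-7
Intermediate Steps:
l(D, s) = D + 12*s
j(A) = 141/2 + A (j(A) = ((141 + A) + A)/2 = (141 + 2*A)/2 = 141/2 + A)
1/(-750983 + (j(l(-26, -19)) - 372879)) = 1/(-750983 + ((141/2 + (-26 + 12*(-19))) - 372879)) = 1/(-750983 + ((141/2 + (-26 - 228)) - 372879)) = 1/(-750983 + ((141/2 - 254) - 372879)) = 1/(-750983 + (-367/2 - 372879)) = 1/(-750983 - 746125/2) = 1/(-2248091/2) = -2/2248091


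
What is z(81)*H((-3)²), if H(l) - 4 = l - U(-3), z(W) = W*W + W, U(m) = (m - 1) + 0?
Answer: 112914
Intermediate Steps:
U(m) = -1 + m (U(m) = (-1 + m) + 0 = -1 + m)
z(W) = W + W² (z(W) = W² + W = W + W²)
H(l) = 8 + l (H(l) = 4 + (l - (-1 - 3)) = 4 + (l - 1*(-4)) = 4 + (l + 4) = 4 + (4 + l) = 8 + l)
z(81)*H((-3)²) = (81*(1 + 81))*(8 + (-3)²) = (81*82)*(8 + 9) = 6642*17 = 112914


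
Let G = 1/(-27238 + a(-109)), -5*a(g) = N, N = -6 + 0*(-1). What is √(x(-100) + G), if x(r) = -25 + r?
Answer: 3*I*√64396136470/68092 ≈ 11.18*I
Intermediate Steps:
N = -6 (N = -6 + 0 = -6)
a(g) = 6/5 (a(g) = -⅕*(-6) = 6/5)
G = -5/136184 (G = 1/(-27238 + 6/5) = 1/(-136184/5) = -5/136184 ≈ -3.6715e-5)
√(x(-100) + G) = √((-25 - 100) - 5/136184) = √(-125 - 5/136184) = √(-17023005/136184) = 3*I*√64396136470/68092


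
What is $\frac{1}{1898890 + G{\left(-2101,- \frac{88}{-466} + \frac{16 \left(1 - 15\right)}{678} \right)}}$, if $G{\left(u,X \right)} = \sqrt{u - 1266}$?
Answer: $\frac{271270}{515111890781} - \frac{i \sqrt{3367}}{3605783235467} \approx 5.2662 \cdot 10^{-7} - 1.6092 \cdot 10^{-11} i$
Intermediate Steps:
$G{\left(u,X \right)} = \sqrt{-1266 + u}$
$\frac{1}{1898890 + G{\left(-2101,- \frac{88}{-466} + \frac{16 \left(1 - 15\right)}{678} \right)}} = \frac{1}{1898890 + \sqrt{-1266 - 2101}} = \frac{1}{1898890 + \sqrt{-3367}} = \frac{1}{1898890 + i \sqrt{3367}}$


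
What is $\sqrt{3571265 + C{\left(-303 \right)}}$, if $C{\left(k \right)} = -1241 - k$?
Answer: $3 \sqrt{396703} \approx 1889.5$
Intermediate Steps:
$\sqrt{3571265 + C{\left(-303 \right)}} = \sqrt{3571265 - 938} = \sqrt{3570327} = 3 \sqrt{396703}$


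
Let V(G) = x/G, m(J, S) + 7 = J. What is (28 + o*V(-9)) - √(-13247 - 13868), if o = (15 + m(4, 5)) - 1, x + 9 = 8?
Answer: 263/9 - I*√27115 ≈ 29.222 - 164.67*I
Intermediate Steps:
x = -1 (x = -9 + 8 = -1)
m(J, S) = -7 + J
V(G) = -1/G
o = 11 (o = (15 + (-7 + 4)) - 1 = (15 - 3) - 1 = 12 - 1 = 11)
(28 + o*V(-9)) - √(-13247 - 13868) = (28 + 11*(-1/(-9))) - √(-13247 - 13868) = (28 + 11*(-1*(-⅑))) - √(-27115) = (28 + 11*(⅑)) - I*√27115 = (28 + 11/9) - I*√27115 = 263/9 - I*√27115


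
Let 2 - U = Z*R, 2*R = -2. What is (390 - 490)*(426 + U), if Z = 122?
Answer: -55000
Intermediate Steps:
R = -1 (R = (1/2)*(-2) = -1)
U = 124 (U = 2 - 122*(-1) = 2 - 1*(-122) = 2 + 122 = 124)
(390 - 490)*(426 + U) = (390 - 490)*(426 + 124) = -100*550 = -55000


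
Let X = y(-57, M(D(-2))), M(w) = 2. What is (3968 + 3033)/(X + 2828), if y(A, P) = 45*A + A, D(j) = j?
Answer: 7001/206 ≈ 33.985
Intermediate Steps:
y(A, P) = 46*A
X = -2622 (X = 46*(-57) = -2622)
(3968 + 3033)/(X + 2828) = (3968 + 3033)/(-2622 + 2828) = 7001/206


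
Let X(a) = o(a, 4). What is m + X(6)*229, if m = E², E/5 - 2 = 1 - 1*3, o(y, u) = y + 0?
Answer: 1374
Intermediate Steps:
o(y, u) = y
E = 0 (E = 10 + 5*(1 - 1*3) = 10 + 5*(1 - 3) = 10 + 5*(-2) = 10 - 10 = 0)
X(a) = a
m = 0 (m = 0² = 0)
m + X(6)*229 = 0 + 6*229 = 0 + 1374 = 1374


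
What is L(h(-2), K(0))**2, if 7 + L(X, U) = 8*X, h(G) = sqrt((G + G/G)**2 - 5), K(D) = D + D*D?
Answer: (7 - 16*I)**2 ≈ -207.0 - 224.0*I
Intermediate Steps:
K(D) = D + D**2
h(G) = sqrt(-5 + (1 + G)**2) (h(G) = sqrt((G + 1)**2 - 5) = sqrt((1 + G)**2 - 5) = sqrt(-5 + (1 + G)**2))
L(X, U) = -7 + 8*X
L(h(-2), K(0))**2 = (-7 + 8*sqrt(-5 + (1 - 2)**2))**2 = (-7 + 8*sqrt(-5 + (-1)**2))**2 = (-7 + 8*sqrt(-5 + 1))**2 = (-7 + 8*sqrt(-4))**2 = (-7 + 8*(2*I))**2 = (-7 + 16*I)**2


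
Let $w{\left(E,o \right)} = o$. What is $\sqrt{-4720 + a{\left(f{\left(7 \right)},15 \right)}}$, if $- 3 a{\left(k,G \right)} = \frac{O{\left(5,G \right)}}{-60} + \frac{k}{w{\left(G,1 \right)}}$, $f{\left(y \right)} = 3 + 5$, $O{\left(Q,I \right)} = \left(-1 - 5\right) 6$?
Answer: $\frac{i \sqrt{1062645}}{15} \approx 68.723 i$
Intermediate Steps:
$O{\left(Q,I \right)} = -36$ ($O{\left(Q,I \right)} = \left(-6\right) 6 = -36$)
$f{\left(y \right)} = 8$
$a{\left(k,G \right)} = - \frac{1}{5} - \frac{k}{3}$ ($a{\left(k,G \right)} = - \frac{- \frac{36}{-60} + \frac{k}{1}}{3} = - \frac{\left(-36\right) \left(- \frac{1}{60}\right) + k 1}{3} = - \frac{\frac{3}{5} + k}{3} = - \frac{1}{5} - \frac{k}{3}$)
$\sqrt{-4720 + a{\left(f{\left(7 \right)},15 \right)}} = \sqrt{-4720 - \frac{43}{15}} = \sqrt{- \frac{70843}{15}} = \frac{i \sqrt{1062645}}{15}$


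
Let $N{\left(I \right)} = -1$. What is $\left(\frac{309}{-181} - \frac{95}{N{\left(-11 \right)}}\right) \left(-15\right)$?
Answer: $- \frac{253290}{181} \approx -1399.4$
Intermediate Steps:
$\left(\frac{309}{-181} - \frac{95}{N{\left(-11 \right)}}\right) \left(-15\right) = \left(\frac{309}{-181} - \frac{95}{-1}\right) \left(-15\right) = \left(309 \left(- \frac{1}{181}\right) - -95\right) \left(-15\right) = \left(- \frac{309}{181} + 95\right) \left(-15\right) = \frac{16886}{181} \left(-15\right) = - \frac{253290}{181}$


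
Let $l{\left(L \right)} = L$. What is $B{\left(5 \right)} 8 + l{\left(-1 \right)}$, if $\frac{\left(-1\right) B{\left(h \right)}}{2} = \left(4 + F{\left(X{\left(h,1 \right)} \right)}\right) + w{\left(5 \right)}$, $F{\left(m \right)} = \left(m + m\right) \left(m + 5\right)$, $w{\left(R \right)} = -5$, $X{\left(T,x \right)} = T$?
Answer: $-1585$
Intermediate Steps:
$F{\left(m \right)} = 2 m \left(5 + m\right)$
$B{\left(h \right)} = 2 - 4 h \left(5 + h\right)$ ($B{\left(h \right)} = - 2 \left(\left(4 + 2 h \left(5 + h\right)\right) - 5\right) = - 2 \left(-1 + 2 h \left(5 + h\right)\right) = 2 - 4 h \left(5 + h\right)$)
$B{\left(5 \right)} 8 + l{\left(-1 \right)} = \left(2 - 20 \left(5 + 5\right)\right) 8 - 1 = \left(2 - 20 \cdot 10\right) 8 - 1 = \left(2 - 200\right) 8 - 1 = \left(-198\right) 8 - 1 = -1584 - 1 = -1585$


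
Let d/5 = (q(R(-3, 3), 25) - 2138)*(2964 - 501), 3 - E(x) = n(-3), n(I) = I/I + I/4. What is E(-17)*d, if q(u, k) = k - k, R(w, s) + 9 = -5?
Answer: -144812085/2 ≈ -7.2406e+7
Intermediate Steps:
R(w, s) = -14 (R(w, s) = -9 - 5 = -14)
n(I) = 1 + I/4 (n(I) = 1 + I*(¼) = 1 + I/4)
q(u, k) = 0
E(x) = 11/4 (E(x) = 3 - (1 + (¼)*(-3)) = 3 - (1 - ¾) = 3 - 1*¼ = 3 - ¼ = 11/4)
d = -26329470 (d = 5*((0 - 2138)*(2964 - 501)) = 5*(-2138*2463) = 5*(-5265894) = -26329470)
E(-17)*d = (11/4)*(-26329470) = -144812085/2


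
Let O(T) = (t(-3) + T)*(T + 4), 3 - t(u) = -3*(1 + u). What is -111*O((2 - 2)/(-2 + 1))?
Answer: 1332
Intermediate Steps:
t(u) = 6 + 3*u (t(u) = 3 - (-3)*(1 + u) = 3 - (-3 - 3*u) = 3 + (3 + 3*u) = 6 + 3*u)
O(T) = (-3 + T)*(4 + T) (O(T) = ((6 + 3*(-3)) + T)*(T + 4) = ((6 - 9) + T)*(4 + T) = (-3 + T)*(4 + T))
-111*O((2 - 2)/(-2 + 1)) = -111*(-12 + (2 - 2)/(-2 + 1) + ((2 - 2)/(-2 + 1))²) = -111*(-12 + 0/(-1) + (0/(-1))²) = -111*(-12 + 0*(-1) + (0*(-1))²) = -111*(-12 + 0 + 0²) = -111*(-12 + 0 + 0) = -111*(-12) = -1*(-1332) = 1332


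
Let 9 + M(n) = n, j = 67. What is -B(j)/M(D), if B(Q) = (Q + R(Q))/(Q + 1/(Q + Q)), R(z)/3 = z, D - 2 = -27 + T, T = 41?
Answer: -35912/62853 ≈ -0.57137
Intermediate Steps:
D = 16 (D = 2 + (-27 + 41) = 2 + 14 = 16)
R(z) = 3*z
M(n) = -9 + n
B(Q) = 4*Q/(Q + 1/(2*Q)) (B(Q) = (Q + 3*Q)/(Q + 1/(Q + Q)) = (4*Q)/(Q + 1/(2*Q)) = 4*Q/(Q + 1/(2*Q)))
-B(j)/M(D) = -8*67²/(1 + 2*67²)/(-9 + 16) = -8*4489/(1 + 2*4489)/7 = -8*4489/(1 + 8978)/7 = -8*4489/8979/7 = -8*4489*(1/8979)/7 = -35912/(8979*7) = -1*35912/62853 = -35912/62853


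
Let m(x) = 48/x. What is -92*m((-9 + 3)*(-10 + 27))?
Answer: 736/17 ≈ 43.294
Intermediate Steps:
-92*m((-9 + 3)*(-10 + 27)) = -4416/((-9 + 3)*(-10 + 27)) = -4416/((-6*17)) = -4416/(-102) = -4416*(-1)/102 = -92*(-8/17) = 736/17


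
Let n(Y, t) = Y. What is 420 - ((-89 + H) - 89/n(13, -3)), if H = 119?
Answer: 5159/13 ≈ 396.85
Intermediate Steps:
420 - ((-89 + H) - 89/n(13, -3)) = 420 - ((-89 + 119) - 89/13) = 420 - (30 - 89*1/13) = 420 - (30 - 89/13) = 420 - 1*301/13 = 420 - 301/13 = 5159/13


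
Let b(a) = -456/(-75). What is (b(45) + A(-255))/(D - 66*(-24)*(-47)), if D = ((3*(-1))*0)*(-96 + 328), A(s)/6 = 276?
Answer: -2597/116325 ≈ -0.022325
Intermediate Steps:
A(s) = 1656 (A(s) = 6*276 = 1656)
D = 0 (D = -3*0*232 = 0*232 = 0)
b(a) = 152/25 (b(a) = -456*(-1/75) = 152/25)
(b(45) + A(-255))/(D - 66*(-24)*(-47)) = (152/25 + 1656)/(0 - 66*(-24)*(-47)) = 41552/(25*(0 + 1584*(-47))) = 41552/(25*(0 - 74448)) = (41552/25)/(-74448) = (41552/25)*(-1/74448) = -2597/116325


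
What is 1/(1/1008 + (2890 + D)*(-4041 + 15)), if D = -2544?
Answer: -1008/1404139967 ≈ -7.1788e-7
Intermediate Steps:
1/(1/1008 + (2890 + D)*(-4041 + 15)) = 1/(1/1008 + (2890 - 2544)*(-4041 + 15)) = 1/(1/1008 + 346*(-4026)) = 1/(1/1008 - 1392996) = 1/(-1404139967/1008) = -1008/1404139967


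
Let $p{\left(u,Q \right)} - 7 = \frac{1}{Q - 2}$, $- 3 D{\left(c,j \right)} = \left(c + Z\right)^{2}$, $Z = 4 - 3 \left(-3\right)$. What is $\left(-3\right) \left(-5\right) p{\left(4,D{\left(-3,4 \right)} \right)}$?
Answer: $\frac{11085}{106} \approx 104.58$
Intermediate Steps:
$Z = 13$ ($Z = 4 - -9 = 4 + 9 = 13$)
$D{\left(c,j \right)} = - \frac{\left(13 + c\right)^{2}}{3}$ ($D{\left(c,j \right)} = - \frac{\left(c + 13\right)^{2}}{3} = - \frac{\left(13 + c\right)^{2}}{3}$)
$p{\left(u,Q \right)} = 7 + \frac{1}{-2 + Q}$ ($p{\left(u,Q \right)} = 7 + \frac{1}{Q - 2} = 7 + \frac{1}{-2 + Q}$)
$\left(-3\right) \left(-5\right) p{\left(4,D{\left(-3,4 \right)} \right)} = \left(-3\right) \left(-5\right) \frac{-13 + 7 \left(- \frac{\left(13 - 3\right)^{2}}{3}\right)}{-2 - \frac{\left(13 - 3\right)^{2}}{3}} = 15 \frac{-13 + 7 \left(- \frac{10^{2}}{3}\right)}{-2 - \frac{10^{2}}{3}} = 15 \frac{-13 + 7 \left(\left(- \frac{1}{3}\right) 100\right)}{-2 - \frac{100}{3}} = 15 \frac{-13 + 7 \left(- \frac{100}{3}\right)}{-2 - \frac{100}{3}} = 15 \frac{-13 - \frac{700}{3}}{- \frac{106}{3}} = 15 \left(\left(- \frac{3}{106}\right) \left(- \frac{739}{3}\right)\right) = 15 \cdot \frac{739}{106} = \frac{11085}{106}$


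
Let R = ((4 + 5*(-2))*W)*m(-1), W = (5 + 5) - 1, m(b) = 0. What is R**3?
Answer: 0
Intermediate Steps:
W = 9 (W = 10 - 1 = 9)
R = 0 (R = ((4 + 5*(-2))*9)*0 = ((4 - 10)*9)*0 = -6*9*0 = -54*0 = 0)
R**3 = 0**3 = 0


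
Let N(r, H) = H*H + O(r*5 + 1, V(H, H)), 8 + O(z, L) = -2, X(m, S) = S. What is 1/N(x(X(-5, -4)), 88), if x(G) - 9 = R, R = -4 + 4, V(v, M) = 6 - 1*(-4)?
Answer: 1/7734 ≈ 0.00012930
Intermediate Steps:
V(v, M) = 10 (V(v, M) = 6 + 4 = 10)
R = 0
x(G) = 9 (x(G) = 9 + 0 = 9)
O(z, L) = -10 (O(z, L) = -8 - 2 = -10)
N(r, H) = -10 + H**2 (N(r, H) = H*H - 10 = H**2 - 10 = -10 + H**2)
1/N(x(X(-5, -4)), 88) = 1/(-10 + 88**2) = 1/(-10 + 7744) = 1/7734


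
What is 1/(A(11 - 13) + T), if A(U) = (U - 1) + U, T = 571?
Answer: 1/566 ≈ 0.0017668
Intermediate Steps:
A(U) = -1 + 2*U (A(U) = (-1 + U) + U = -1 + 2*U)
1/(A(11 - 13) + T) = 1/((-1 + 2*(11 - 13)) + 571) = 1/((-1 + 2*(-2)) + 571) = 1/((-1 - 4) + 571) = 1/(-5 + 571) = 1/566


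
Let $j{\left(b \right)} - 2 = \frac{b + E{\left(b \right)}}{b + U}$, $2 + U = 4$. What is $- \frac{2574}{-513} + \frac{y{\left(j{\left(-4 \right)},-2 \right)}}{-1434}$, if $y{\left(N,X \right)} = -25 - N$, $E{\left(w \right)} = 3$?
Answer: $\frac{91487}{18164} \approx 5.0367$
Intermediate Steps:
$U = 2$ ($U = -2 + 4 = 2$)
$j{\left(b \right)} = 2 + \frac{3 + b}{2 + b}$ ($j{\left(b \right)} = 2 + \frac{b + 3}{b + 2} = 2 + \frac{3 + b}{2 + b}$)
$- \frac{2574}{-513} + \frac{y{\left(j{\left(-4 \right)},-2 \right)}}{-1434} = - \frac{2574}{-513} + \frac{-25 - \frac{7 + 3 \left(-4\right)}{2 - 4}}{-1434} = \left(-2574\right) \left(- \frac{1}{513}\right) + \left(-25 - \frac{7 - 12}{-2}\right) \left(- \frac{1}{1434}\right) = \frac{286}{57} + \left(-25 - \left(- \frac{1}{2}\right) \left(-5\right)\right) \left(- \frac{1}{1434}\right) = \frac{286}{57} + \left(-25 - \frac{5}{2}\right) \left(- \frac{1}{1434}\right) = \frac{286}{57} - - \frac{55}{2868} = \frac{286}{57} + \frac{55}{2868} = \frac{91487}{18164}$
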